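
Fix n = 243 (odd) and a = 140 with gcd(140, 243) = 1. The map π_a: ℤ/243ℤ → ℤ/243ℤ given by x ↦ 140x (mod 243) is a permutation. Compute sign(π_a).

-1

Start at x=61: 61 → 35 → 40 → 11 → 82 → 59 → 241 → … (one orbit).
The orbit structure of x ↦ 140x mod 243: 6 orbits of sizes [162, 54, 18, 6, 2, 1].
sign(π) = (−1)^{n − #cycles} = (−1)^{243−6} = (−1)^237 = -1.
Check: (140/243) = -1 by Zolotarev.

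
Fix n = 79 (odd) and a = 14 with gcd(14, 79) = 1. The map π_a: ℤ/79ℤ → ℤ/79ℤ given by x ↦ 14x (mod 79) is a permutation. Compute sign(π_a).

Orbit of 78 under x↦14x: [78, 65, 41, 21, 57, 8, 33]… (length divides ord_79(14)).
π_14 has 4 disjoint cycles with lengths [26, 26, 26, 1] on {0,…,78}.
4 cycles on 79: each ℓ→(−1)^(ℓ−1), product (−1)^75 = -1.
Zolotarev: (14|79) = -1, matching the cycle-count sign.

-1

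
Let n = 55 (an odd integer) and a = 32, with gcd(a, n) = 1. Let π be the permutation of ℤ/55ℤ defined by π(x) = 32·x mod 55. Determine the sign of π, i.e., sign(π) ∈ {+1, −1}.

+1

Trace 34: π^k(34) = [34, 43, 1, 32] for k=0..3.
17 cycles of lengths [4, 4, 4, 4, 4, 4, 4, 4, 4, 4, 4, 2, 2, 2, 2, 2, 1].
n − c = 55 − 17 = 38; sign = (−1)^38 = +1.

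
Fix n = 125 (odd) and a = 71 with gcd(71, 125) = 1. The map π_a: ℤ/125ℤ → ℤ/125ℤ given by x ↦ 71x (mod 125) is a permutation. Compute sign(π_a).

Start at x=1: 1 → 71 → 41 → 36 → 56 → 101 → 46 → … (one orbit).
Cycle type of π: 25×4 + 5×4 + 1×5; total 13 cycles.
sign(π) = (−1)^{n − #cycles} = (−1)^{125−13} = (−1)^112 = +1.

+1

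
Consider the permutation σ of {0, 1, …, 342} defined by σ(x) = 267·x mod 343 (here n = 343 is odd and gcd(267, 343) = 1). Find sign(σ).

Orbit of 260 under x↦267x: [260, 134, 106, 176, 1, 267, 288]… (length divides ord_343(267)).
The orbit structure of x ↦ 267x mod 343: 19 orbits of sizes [49, 49, 49, 49, 49, 49, 7, 7, 7, 7, 7, 7, 1, 1, 1, 1, 1, 1, 1].
Σ(ℓ_i−1) = 343−19 = 324; sign = (−1)^324 = +1.
Zolotarev: (267|343) = +1, matching the cycle-count sign.

+1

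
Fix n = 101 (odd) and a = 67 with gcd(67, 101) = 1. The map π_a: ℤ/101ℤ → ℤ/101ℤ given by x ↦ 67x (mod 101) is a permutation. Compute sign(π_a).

-1

Trace 73: π^k(73) = [73, 43, 53, 16, 62, 13, 63] for k=0..6.
2 cycles of lengths [100, 1].
sign(π) = (−1)^{n − #cycles} = (−1)^{101−2} = (−1)^99 = -1.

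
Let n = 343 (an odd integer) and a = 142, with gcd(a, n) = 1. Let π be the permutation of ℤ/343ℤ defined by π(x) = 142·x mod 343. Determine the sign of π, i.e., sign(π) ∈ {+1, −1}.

+1

Orbit of 23 under x↦142x: [23, 179, 36, 310, 116, 8, 107]… (length divides ord_343(142)).
π_142 has 7 disjoint cycles with lengths [147, 147, 21, 21, 3, 3, 1] on {0,…,342}.
343 − 7 = 336 transpositions; sign(π) = (−1)^336 = +1.
Check: (142/343) = +1 by Zolotarev.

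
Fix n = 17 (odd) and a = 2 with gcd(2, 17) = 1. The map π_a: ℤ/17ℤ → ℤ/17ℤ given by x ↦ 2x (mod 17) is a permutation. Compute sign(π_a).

Trace 8: π^k(8) = [8, 16, 15, 13, 9, 1, 2] for k=0..6.
Cycle lengths of π_2 on ℤ/17ℤ: [8, 8, 1]; 3 cycles in total.
3 cycles on 17: each ℓ→(−1)^(ℓ−1), product (−1)^14 = +1.

+1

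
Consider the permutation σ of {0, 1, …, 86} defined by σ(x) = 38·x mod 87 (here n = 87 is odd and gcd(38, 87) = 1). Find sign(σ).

Trace 86: π^k(86) = [86, 49, 35, 25, 80, 82, 71] for k=0..6.
Cycle type of π: 14×6 + 2 + 1; total 8 cycles.
8 cycles on 87: each ℓ→(−1)^(ℓ−1), product (−1)^79 = -1.

-1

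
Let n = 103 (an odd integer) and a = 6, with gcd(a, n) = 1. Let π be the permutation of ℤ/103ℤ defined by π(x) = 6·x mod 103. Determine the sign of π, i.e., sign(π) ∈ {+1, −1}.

-1

Trace 50: π^k(50) = [50, 94, 49, 88, 13, 78, 56] for k=0..6.
π_6 has 2 disjoint cycles with lengths [102, 1] on {0,…,102}.
n − c = 103 − 2 = 101; sign = (−1)^101 = -1.
Zolotarev: (6|103) = -1, matching the cycle-count sign.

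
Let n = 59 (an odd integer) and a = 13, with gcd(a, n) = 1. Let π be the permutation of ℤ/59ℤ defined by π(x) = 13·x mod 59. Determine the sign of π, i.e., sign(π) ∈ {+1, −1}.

-1

Orbit of 48 under x↦13x: [48, 34, 29, 23, 4, 52, 27]… (length divides ord_59(13)).
π_13 has 2 disjoint cycles with lengths [58, 1] on {0,…,58}.
Σ(ℓ_i−1) = 59−2 = 57; sign = (−1)^57 = -1.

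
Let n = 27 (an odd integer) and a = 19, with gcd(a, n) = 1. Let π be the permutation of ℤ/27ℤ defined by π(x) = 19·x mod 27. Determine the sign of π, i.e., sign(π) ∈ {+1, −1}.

Trace 19: π^k(19) = [19, 10, 1] for k=0..2.
Decompose π into cycles: lengths [3, 3, 3, 3, 3, 3, 1, 1, 1, 1, 1, 1, 1, 1, 1] (15 cycles, including the fixed point 0).
Σ(ℓ_i−1) = 27−15 = 12; sign = (−1)^12 = +1.

+1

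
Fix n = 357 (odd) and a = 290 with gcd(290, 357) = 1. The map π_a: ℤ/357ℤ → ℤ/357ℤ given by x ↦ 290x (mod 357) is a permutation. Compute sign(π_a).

Orbit of 205 under x↦290x: [205, 188, 256, 341, 1, 290]… (length divides ord_357(290)).
Cycle lengths of π_290 on ℤ/357ℤ: [6, 6, 6, 6, 6, 6, 6, 6, 6, 6, 6, 6, 6, 6, 6, 6, 6, 6, 6, 6, 6, 6, 6, 6, 6, 6, 6, 6, 6, 6, 6, 6, 6, 6, 6, 6, 6, 6, 6, 6, 6, 6, 6, 6, 6, 6, 6, 6, 6, 6, 6, 2, 2, 2, 2, 2, 2, 2, 2, 2, 2, 2, 2, 2, 2, 2, 2, 2, 1, 1, 1, 1, 1, 1, 1, 1, 1, 1, 1, 1, 1, 1, 1, 1, 1]; 85 cycles in total.
With 85 cycles on 357 points, sign = (−1)^{357−85} = +1.

+1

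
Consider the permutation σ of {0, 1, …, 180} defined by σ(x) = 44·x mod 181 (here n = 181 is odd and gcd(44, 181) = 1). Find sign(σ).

Start at x=14: 14 → 73 → 135 → 148 → 177 → 5 → 39 → … (one orbit).
Decompose π into cycles: lengths [45, 45, 45, 45, 1] (5 cycles, including the fixed point 0).
Σ(ℓ_i−1) = 181−5 = 176; sign = (−1)^176 = +1.

+1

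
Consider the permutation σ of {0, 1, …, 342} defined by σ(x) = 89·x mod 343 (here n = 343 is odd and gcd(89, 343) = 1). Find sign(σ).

Trace 34: π^k(34) = [34, 282, 59, 106, 173, 305, 48] for k=0..6.
Cycle type of π: 294 + 42 + 6 + 1; total 4 cycles.
Σ(ℓ_i−1) = 343−4 = 339; sign = (−1)^339 = -1.

-1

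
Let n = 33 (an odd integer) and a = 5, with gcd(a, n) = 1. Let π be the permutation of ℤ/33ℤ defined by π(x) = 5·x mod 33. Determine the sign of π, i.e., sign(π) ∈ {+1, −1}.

-1

Start at x=25: 25 → 26 → 31 → 23 → 16 → 14 → 4 → … (one orbit).
6 cycles of lengths [10, 10, 5, 5, 2, 1].
6 cycles on 33: each ℓ→(−1)^(ℓ−1), product (−1)^27 = -1.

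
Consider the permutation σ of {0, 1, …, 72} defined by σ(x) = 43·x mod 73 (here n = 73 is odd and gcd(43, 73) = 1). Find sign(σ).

-1

Start at x=21: 21 → 27 → 66 → 64 → 51 → 3 → 56 → … (one orbit).
π_43 has 4 disjoint cycles with lengths [24, 24, 24, 1] on {0,…,72}.
4 cycles on 73: each ℓ→(−1)^(ℓ−1), product (−1)^69 = -1.
(43|73)_J = -1 (Zolotarev's lemma cross-check).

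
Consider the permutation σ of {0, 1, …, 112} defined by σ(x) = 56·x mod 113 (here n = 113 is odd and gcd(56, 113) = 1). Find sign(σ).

+1

Trace 97: π^k(97) = [97, 8, 109, 2, 112, 57, 28] for k=0..6.
Cycle lengths of π_56 on ℤ/113ℤ: [28, 28, 28, 28, 1]; 5 cycles in total.
With 5 cycles on 113 points, sign = (−1)^{113−5} = +1.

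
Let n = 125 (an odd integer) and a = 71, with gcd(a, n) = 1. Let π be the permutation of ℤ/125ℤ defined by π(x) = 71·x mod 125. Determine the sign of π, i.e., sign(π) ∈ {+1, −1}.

+1

Start at x=111: 111 → 6 → 51 → 121 → 91 → 86 → 106 → … (one orbit).
Decompose π into cycles: lengths [25, 25, 25, 25, 5, 5, 5, 5, 1, 1, 1, 1, 1] (13 cycles, including the fixed point 0).
13 cycles on 125: each ℓ→(−1)^(ℓ−1), product (−1)^112 = +1.
Zolotarev: (71|125) = +1, matching the cycle-count sign.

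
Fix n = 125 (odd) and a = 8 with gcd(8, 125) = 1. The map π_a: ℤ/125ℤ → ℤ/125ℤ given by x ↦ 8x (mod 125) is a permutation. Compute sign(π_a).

-1

Orbit of 67 under x↦8x: [67, 36, 38, 54, 57, 81, 23]… (length divides ord_125(8)).
Cycle type of π: 100 + 20 + 4 + 1; total 4 cycles.
n − c = 125 − 4 = 121; sign = (−1)^121 = -1.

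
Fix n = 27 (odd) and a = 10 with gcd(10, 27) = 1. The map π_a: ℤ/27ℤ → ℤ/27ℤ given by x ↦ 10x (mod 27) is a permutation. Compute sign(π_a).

+1

Orbit of 1 under x↦10x: [1, 10, 19]… (length divides ord_27(10)).
Cycle type of π: 3×6 + 1×9; total 15 cycles.
Σ(ℓ_i−1) = 27−15 = 12; sign = (−1)^12 = +1.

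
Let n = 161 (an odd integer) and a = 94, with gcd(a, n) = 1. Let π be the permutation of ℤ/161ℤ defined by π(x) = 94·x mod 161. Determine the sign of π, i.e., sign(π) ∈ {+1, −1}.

-1

Trace 72: π^k(72) = [72, 6, 81, 47, 71, 73, 100] for k=0..6.
Decompose π into cycles: lengths [66, 66, 11, 11, 6, 1] (6 cycles, including the fixed point 0).
Σ(ℓ_i−1) = 161−6 = 155; sign = (−1)^155 = -1.
(94|161)_J = -1 (Zolotarev's lemma cross-check).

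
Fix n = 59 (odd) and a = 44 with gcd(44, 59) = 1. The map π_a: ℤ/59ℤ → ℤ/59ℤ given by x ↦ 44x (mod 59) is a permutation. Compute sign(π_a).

Trace 34: π^k(34) = [34, 21, 39, 5, 43, 4, 58] for k=0..6.
π_44 has 2 disjoint cycles with lengths [58, 1] on {0,…,58}.
2 cycles on 59: each ℓ→(−1)^(ℓ−1), product (−1)^57 = -1.

-1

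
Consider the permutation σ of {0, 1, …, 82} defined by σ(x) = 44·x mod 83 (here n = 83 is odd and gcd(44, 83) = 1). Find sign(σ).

Orbit of 49 under x↦44x: [49, 81, 78, 29, 31, 36, 7]… (length divides ord_83(44)).
π_44 has 3 disjoint cycles with lengths [41, 41, 1] on {0,…,82}.
sign(π) = (−1)^{n − #cycles} = (−1)^{83−3} = (−1)^80 = +1.

+1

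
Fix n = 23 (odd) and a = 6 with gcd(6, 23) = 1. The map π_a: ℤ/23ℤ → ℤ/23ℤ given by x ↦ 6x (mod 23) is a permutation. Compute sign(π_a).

+1

Trace 16: π^k(16) = [16, 4, 1, 6, 13, 9, 8] for k=0..6.
Cycle lengths of π_6 on ℤ/23ℤ: [11, 11, 1]; 3 cycles in total.
23 − 3 = 20 transpositions; sign(π) = (−1)^20 = +1.
Via Zolotarev, sign(π_{6}) = (6|23) = +1.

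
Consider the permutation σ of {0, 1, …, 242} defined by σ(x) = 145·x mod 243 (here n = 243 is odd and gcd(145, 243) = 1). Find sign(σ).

Orbit of 127 under x↦145x: [127, 190, 91, 73, 136, 37, 19]… (length divides ord_243(145)).
The orbit structure of x ↦ 145x mod 243: 27 orbits of sizes [27, 27, 27, 27, 27, 27, 9, 9, 9, 9, 9, 9, 3, 3, 3, 3, 3, 3, 1, 1, 1, 1, 1, 1, 1, 1, 1].
243 − 27 = 216 transpositions; sign(π) = (−1)^216 = +1.

+1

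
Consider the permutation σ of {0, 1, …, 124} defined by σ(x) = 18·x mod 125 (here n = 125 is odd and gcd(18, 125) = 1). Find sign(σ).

Trace 1: π^k(1) = [1, 18, 74, 82, 101, 68, 99] for k=0..6.
12 cycles of lengths [20, 20, 20, 20, 20, 4, 4, 4, 4, 4, 4, 1].
n − c = 125 − 12 = 113; sign = (−1)^113 = -1.
Zolotarev: (18|125) = -1, matching the cycle-count sign.

-1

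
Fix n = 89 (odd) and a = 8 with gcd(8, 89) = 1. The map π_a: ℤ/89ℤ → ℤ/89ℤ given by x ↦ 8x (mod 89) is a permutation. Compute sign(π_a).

Orbit of 64 under x↦8x: [64, 67, 2, 16, 39, 45, 4]… (length divides ord_89(8)).
9 cycles of lengths [11, 11, 11, 11, 11, 11, 11, 11, 1].
With 9 cycles on 89 points, sign = (−1)^{89−9} = +1.

+1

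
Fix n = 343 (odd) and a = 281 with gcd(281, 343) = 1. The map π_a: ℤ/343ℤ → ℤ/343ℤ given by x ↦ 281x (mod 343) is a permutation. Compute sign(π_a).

+1

Orbit of 183 under x↦281x: [183, 316, 302, 141, 176, 64, 148]… (length divides ord_343(281)).
Cycle type of π: 49×6 + 7×6 + 1×7; total 19 cycles.
With 19 cycles on 343 points, sign = (−1)^{343−19} = +1.
The Jacobi symbol (281|343) = +1 (Zolotarev) agrees.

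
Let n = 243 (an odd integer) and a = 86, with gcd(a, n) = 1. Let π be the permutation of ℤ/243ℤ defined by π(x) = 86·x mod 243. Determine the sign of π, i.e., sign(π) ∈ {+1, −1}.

-1

Trace 197: π^k(197) = [197, 175, 227, 82, 5, 187, 44] for k=0..6.
6 cycles of lengths [162, 54, 18, 6, 2, 1].
n − c = 243 − 6 = 237; sign = (−1)^237 = -1.
(86|243)_J = -1 (Zolotarev's lemma cross-check).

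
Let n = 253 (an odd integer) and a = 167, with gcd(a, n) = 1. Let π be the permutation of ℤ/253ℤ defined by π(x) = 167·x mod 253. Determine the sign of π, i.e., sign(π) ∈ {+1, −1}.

-1

Orbit of 96 under x↦167x: [96, 93, 98, 174, 216, 146, 94]… (length divides ord_253(167)).
Cycle lengths of π_167 on ℤ/253ℤ: [110, 110, 11, 11, 10, 1]; 6 cycles in total.
n − c = 253 − 6 = 247; sign = (−1)^247 = -1.
The Jacobi symbol (167|253) = -1 (Zolotarev) agrees.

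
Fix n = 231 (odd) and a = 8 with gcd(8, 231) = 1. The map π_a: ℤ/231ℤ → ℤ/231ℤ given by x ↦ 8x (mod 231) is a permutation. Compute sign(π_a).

Trace 8: π^k(8) = [8, 64, 50, 169, 197, 190, 134] for k=0..6.
Cycle type of π: 10×21 + 2×7 + 1×7; total 35 cycles.
sign(π) = (−1)^{n − #cycles} = (−1)^{231−35} = (−1)^196 = +1.
The Jacobi symbol (8|231) = +1 (Zolotarev) agrees.

+1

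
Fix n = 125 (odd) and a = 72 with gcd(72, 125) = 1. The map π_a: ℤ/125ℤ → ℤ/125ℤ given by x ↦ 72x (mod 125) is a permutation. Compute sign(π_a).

Start at x=77: 77 → 44 → 43 → 96 → 37 → 39 → 58 → … (one orbit).
Cycle lengths of π_72 on ℤ/125ℤ: [100, 20, 4, 1]; 4 cycles in total.
With 4 cycles on 125 points, sign = (−1)^{125−4} = -1.
Check: (72/125) = -1 by Zolotarev.

-1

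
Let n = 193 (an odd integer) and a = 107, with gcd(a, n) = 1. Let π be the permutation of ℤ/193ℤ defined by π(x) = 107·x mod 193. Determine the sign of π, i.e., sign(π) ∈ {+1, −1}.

+1

Orbit of 139 under x↦107x: [139, 12, 126, 165, 92, 1, 107]… (length divides ord_193(107)).
Cycle lengths of π_107 on ℤ/193ℤ: [96, 96, 1]; 3 cycles in total.
3 cycles on 193: each ℓ→(−1)^(ℓ−1), product (−1)^190 = +1.
Zolotarev: (107|193) = +1, matching the cycle-count sign.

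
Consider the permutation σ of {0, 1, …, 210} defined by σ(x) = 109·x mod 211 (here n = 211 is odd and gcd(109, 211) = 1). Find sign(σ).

Orbit of 114 under x↦109x: [114, 188, 25, 193, 148, 96, 125]… (length divides ord_211(109)).
Decompose π into cycles: lengths [35, 35, 35, 35, 35, 35, 1] (7 cycles, including the fixed point 0).
sign(π) = (−1)^{n − #cycles} = (−1)^{211−7} = (−1)^204 = +1.
Via Zolotarev, sign(π_{109}) = (109|211) = +1.

+1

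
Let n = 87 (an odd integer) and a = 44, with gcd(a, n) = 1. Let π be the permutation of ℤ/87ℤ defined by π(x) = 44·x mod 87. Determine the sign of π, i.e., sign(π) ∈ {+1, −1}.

Trace 7: π^k(7) = [7, 47, 67, 77, 82, 41, 64] for k=0..6.
Cycle lengths of π_44 on ℤ/87ℤ: [28, 28, 28, 2, 1]; 5 cycles in total.
5 cycles on 87: each ℓ→(−1)^(ℓ−1), product (−1)^82 = +1.
The Jacobi symbol (44|87) = +1 (Zolotarev) agrees.

+1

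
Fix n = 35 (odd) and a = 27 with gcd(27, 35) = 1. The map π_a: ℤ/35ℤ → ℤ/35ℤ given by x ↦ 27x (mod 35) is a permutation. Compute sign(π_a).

+1

Start at x=29: 29 → 13 → 1 → 27 → 29 (one orbit).
Cycle lengths of π_27 on ℤ/35ℤ: [4, 4, 4, 4, 4, 4, 4, 2, 2, 2, 1]; 11 cycles in total.
11 cycles on 35: each ℓ→(−1)^(ℓ−1), product (−1)^24 = +1.
(27|35)_J = +1 (Zolotarev's lemma cross-check).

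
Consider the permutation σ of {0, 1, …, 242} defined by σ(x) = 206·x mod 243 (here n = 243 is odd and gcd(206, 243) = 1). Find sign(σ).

-1

Start at x=64: 64 → 62 → 136 → 71 → 46 → 242 → 37 → … (one orbit).
14 cycles of lengths [54, 54, 54, 18, 18, 18, 6, 6, 6, 2, 2, 2, 2, 1].
Σ(ℓ_i−1) = 243−14 = 229; sign = (−1)^229 = -1.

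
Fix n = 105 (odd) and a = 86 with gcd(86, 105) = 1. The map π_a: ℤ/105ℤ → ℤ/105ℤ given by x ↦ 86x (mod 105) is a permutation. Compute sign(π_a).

-1

Trace 11: π^k(11) = [11, 1, 86, 46, 71, 16] for k=0..5.
Decompose π into cycles: lengths [6, 6, 6, 6, 6, 6, 6, 6, 6, 6, 3, 3, 3, 3, 3, 3, 3, 3, 3, 3, 2, 2, 2, 2, 2, 1, 1, 1, 1, 1] (30 cycles, including the fixed point 0).
105 − 30 = 75 transpositions; sign(π) = (−1)^75 = -1.
Zolotarev: (86|105) = -1, matching the cycle-count sign.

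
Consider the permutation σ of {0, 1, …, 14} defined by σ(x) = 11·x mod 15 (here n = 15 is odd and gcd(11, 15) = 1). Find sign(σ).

Start at x=11: 11 → 1 → 11 (one orbit).
10 cycles of lengths [2, 2, 2, 2, 2, 1, 1, 1, 1, 1].
10 cycles on 15: each ℓ→(−1)^(ℓ−1), product (−1)^5 = -1.
Check: (11/15) = -1 by Zolotarev.

-1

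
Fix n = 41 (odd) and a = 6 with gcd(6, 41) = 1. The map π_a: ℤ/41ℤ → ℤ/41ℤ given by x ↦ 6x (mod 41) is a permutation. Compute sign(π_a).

-1

Orbit of 5 under x↦6x: [5, 30, 16, 14, 2, 12, 31]… (length divides ord_41(6)).
π_6 has 2 disjoint cycles with lengths [40, 1] on {0,…,40}.
sign(π) = (−1)^{n − #cycles} = (−1)^{41−2} = (−1)^39 = -1.
Via Zolotarev, sign(π_{6}) = (6|41) = -1.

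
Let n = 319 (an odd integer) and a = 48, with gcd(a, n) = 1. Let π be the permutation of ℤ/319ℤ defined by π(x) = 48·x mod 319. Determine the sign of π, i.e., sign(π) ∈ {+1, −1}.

Orbit of 169 under x↦48x: [169, 137, 196, 157, 199, 301, 93]… (length divides ord_319(48)).
6 cycles of lengths [140, 140, 28, 5, 5, 1].
319 − 6 = 313 transpositions; sign(π) = (−1)^313 = -1.
Via Zolotarev, sign(π_{48}) = (48|319) = -1.

-1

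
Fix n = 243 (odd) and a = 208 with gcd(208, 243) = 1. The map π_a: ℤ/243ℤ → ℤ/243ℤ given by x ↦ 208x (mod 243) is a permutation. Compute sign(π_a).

Start at x=226: 226 → 109 → 73 → 118 → 1 → 208 → 10 → … (one orbit).
π_208 has 27 disjoint cycles with lengths [27, 27, 27, 27, 27, 27, 9, 9, 9, 9, 9, 9, 3, 3, 3, 3, 3, 3, 1, 1, 1, 1, 1, 1, 1, 1, 1] on {0,…,242}.
243 − 27 = 216 transpositions; sign(π) = (−1)^216 = +1.

+1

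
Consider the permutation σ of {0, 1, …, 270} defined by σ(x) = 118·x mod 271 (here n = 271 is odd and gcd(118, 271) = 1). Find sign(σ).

-1

Trace 223: π^k(223) = [223, 27, 205, 71, 248, 267, 70] for k=0..6.
Cycle lengths of π_118 on ℤ/271ℤ: [270, 1]; 2 cycles in total.
271 − 2 = 269 transpositions; sign(π) = (−1)^269 = -1.
Zolotarev: (118|271) = -1, matching the cycle-count sign.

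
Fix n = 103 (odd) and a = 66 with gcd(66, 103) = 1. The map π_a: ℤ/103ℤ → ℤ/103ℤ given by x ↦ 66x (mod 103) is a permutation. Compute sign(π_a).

Trace 9: π^k(9) = [9, 79, 64, 1, 66, 30, 23] for k=0..6.
The orbit structure of x ↦ 66x mod 103: 7 orbits of sizes [17, 17, 17, 17, 17, 17, 1].
With 7 cycles on 103 points, sign = (−1)^{103−7} = +1.
Zolotarev: (66|103) = +1, matching the cycle-count sign.

+1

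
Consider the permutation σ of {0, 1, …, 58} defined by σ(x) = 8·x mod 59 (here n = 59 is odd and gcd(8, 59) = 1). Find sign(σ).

Orbit of 36 under x↦8x: [36, 52, 3, 24, 15, 2, 16]… (length divides ord_59(8)).
The orbit structure of x ↦ 8x mod 59: 2 orbits of sizes [58, 1].
Σ(ℓ_i−1) = 59−2 = 57; sign = (−1)^57 = -1.

-1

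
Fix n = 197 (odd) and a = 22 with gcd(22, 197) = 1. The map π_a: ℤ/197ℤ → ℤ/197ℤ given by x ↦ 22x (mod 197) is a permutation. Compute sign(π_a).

Start at x=96: 96 → 142 → 169 → 172 → 41 → 114 → 144 → … (one orbit).
Cycle type of π: 98×2 + 1; total 3 cycles.
With 3 cycles on 197 points, sign = (−1)^{197−3} = +1.
Via Zolotarev, sign(π_{22}) = (22|197) = +1.

+1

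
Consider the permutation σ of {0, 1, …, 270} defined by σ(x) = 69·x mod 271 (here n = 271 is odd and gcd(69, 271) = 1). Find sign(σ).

+1

Start at x=178: 178 → 87 → 41 → 119 → 81 → 169 → 8 → … (one orbit).
Decompose π into cycles: lengths [45, 45, 45, 45, 45, 45, 1] (7 cycles, including the fixed point 0).
7 cycles on 271: each ℓ→(−1)^(ℓ−1), product (−1)^264 = +1.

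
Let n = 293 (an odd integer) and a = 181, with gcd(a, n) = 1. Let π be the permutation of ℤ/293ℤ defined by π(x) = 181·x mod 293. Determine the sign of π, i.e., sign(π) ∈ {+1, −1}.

Trace 100: π^k(100) = [100, 227, 67, 114, 124, 176, 212] for k=0..6.
The orbit structure of x ↦ 181x mod 293: 2 orbits of sizes [292, 1].
Σ(ℓ_i−1) = 293−2 = 291; sign = (−1)^291 = -1.

-1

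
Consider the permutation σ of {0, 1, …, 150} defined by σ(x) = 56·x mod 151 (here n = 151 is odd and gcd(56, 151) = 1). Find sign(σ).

-1

Start at x=117: 117 → 59 → 133 → 49 → 26 → 97 → 147 → … (one orbit).
The orbit structure of x ↦ 56x mod 151: 2 orbits of sizes [150, 1].
With 2 cycles on 151 points, sign = (−1)^{151−2} = -1.
(56|151)_J = -1 (Zolotarev's lemma cross-check).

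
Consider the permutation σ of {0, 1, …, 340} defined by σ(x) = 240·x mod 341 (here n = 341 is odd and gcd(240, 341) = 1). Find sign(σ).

Orbit of 246 under x↦240x: [246, 47, 27, 1, 240, 312, 201]… (length divides ord_341(240)).
Decompose π into cycles: lengths [10, 10, 10, 10, 10, 10, 10, 10, 10, 10, 10, 10, 10, 10, 10, 10, 10, 10, 10, 10, 10, 10, 10, 10, 10, 10, 10, 10, 10, 10, 10, 10, 10, 5, 5, 1] (36 cycles, including the fixed point 0).
Σ(ℓ_i−1) = 341−36 = 305; sign = (−1)^305 = -1.

-1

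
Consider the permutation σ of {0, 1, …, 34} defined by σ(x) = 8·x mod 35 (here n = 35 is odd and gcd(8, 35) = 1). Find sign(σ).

-1

Trace 22: π^k(22) = [22, 1, 8, 29] for k=0..3.
Cycle lengths of π_8 on ℤ/35ℤ: [4, 4, 4, 4, 4, 4, 4, 1, 1, 1, 1, 1, 1, 1]; 14 cycles in total.
With 14 cycles on 35 points, sign = (−1)^{35−14} = -1.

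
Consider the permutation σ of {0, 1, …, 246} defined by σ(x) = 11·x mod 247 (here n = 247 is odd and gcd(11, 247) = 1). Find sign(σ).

Start at x=121: 121 → 96 → 68 → 7 → 77 → 106 → 178 → … (one orbit).
The orbit structure of x ↦ 11x mod 247: 26 orbits of sizes [12, 12, 12, 12, 12, 12, 12, 12, 12, 12, 12, 12, 12, 12, 12, 12, 12, 12, 12, 3, 3, 3, 3, 3, 3, 1].
n − c = 247 − 26 = 221; sign = (−1)^221 = -1.
(11|247)_J = -1 (Zolotarev's lemma cross-check).

-1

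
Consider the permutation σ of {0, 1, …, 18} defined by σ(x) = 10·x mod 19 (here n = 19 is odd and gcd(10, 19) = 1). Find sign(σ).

-1

Start at x=5: 5 → 12 → 6 → 3 → 11 → 15 → 17 → … (one orbit).
2 cycles of lengths [18, 1].
sign(π) = (−1)^{n − #cycles} = (−1)^{19−2} = (−1)^17 = -1.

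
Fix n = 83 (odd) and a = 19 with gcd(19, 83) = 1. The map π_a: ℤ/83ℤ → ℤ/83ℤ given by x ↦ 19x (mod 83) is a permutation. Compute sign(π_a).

-1

Trace 22: π^k(22) = [22, 3, 57, 4, 76, 33, 46] for k=0..6.
2 cycles of lengths [82, 1].
sign(π) = (−1)^{n − #cycles} = (−1)^{83−2} = (−1)^81 = -1.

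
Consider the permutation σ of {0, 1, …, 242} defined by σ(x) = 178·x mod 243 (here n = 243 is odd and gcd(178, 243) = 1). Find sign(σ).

Trace 10: π^k(10) = [10, 79, 211, 136, 151, 148, 100] for k=0..6.
11 cycles of lengths [81, 81, 27, 27, 9, 9, 3, 3, 1, 1, 1].
With 11 cycles on 243 points, sign = (−1)^{243−11} = +1.

+1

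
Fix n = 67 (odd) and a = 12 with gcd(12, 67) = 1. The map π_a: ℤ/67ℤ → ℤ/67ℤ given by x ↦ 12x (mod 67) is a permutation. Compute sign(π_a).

Start at x=38: 38 → 54 → 45 → 4 → 48 → 40 → 11 → … (one orbit).
Cycle type of π: 66 + 1; total 2 cycles.
2 cycles on 67: each ℓ→(−1)^(ℓ−1), product (−1)^65 = -1.

-1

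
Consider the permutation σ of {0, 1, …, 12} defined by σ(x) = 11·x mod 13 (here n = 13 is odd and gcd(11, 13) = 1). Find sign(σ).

Start at x=7: 7 → 12 → 2 → 9 → 8 → 10 → 6 → … (one orbit).
2 cycles of lengths [12, 1].
With 2 cycles on 13 points, sign = (−1)^{13−2} = -1.

-1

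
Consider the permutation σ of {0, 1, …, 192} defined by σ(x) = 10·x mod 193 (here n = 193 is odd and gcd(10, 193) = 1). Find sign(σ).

-1

Start at x=13: 13 → 130 → 142 → 69 → 111 → 145 → 99 → … (one orbit).
Decompose π into cycles: lengths [192, 1] (2 cycles, including the fixed point 0).
With 2 cycles on 193 points, sign = (−1)^{193−2} = -1.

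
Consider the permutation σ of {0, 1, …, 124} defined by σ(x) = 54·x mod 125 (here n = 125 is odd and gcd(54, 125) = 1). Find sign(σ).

Start at x=51: 51 → 4 → 91 → 39 → 106 → 99 → 96 → … (one orbit).
The orbit structure of x ↦ 54x mod 125: 7 orbits of sizes [50, 50, 10, 10, 2, 2, 1].
sign(π) = (−1)^{n − #cycles} = (−1)^{125−7} = (−1)^118 = +1.

+1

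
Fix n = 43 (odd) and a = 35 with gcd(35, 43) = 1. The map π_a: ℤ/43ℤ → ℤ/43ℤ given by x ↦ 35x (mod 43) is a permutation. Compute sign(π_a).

+1

Start at x=11: 11 → 41 → 16 → 1 → 35 → 21 → 4 → 11 (one orbit).
Decompose π into cycles: lengths [7, 7, 7, 7, 7, 7, 1] (7 cycles, including the fixed point 0).
n − c = 43 − 7 = 36; sign = (−1)^36 = +1.
(35|43)_J = +1 (Zolotarev's lemma cross-check).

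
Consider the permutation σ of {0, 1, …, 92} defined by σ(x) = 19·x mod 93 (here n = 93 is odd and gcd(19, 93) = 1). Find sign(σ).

Orbit of 16 under x↦19x: [16, 25, 10, 4, 76, 49, 1]… (length divides ord_93(19)).
9 cycles of lengths [15, 15, 15, 15, 15, 15, 1, 1, 1].
Σ(ℓ_i−1) = 93−9 = 84; sign = (−1)^84 = +1.

+1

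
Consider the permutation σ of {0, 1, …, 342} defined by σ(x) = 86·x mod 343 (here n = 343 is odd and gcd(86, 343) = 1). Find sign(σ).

Trace 270: π^k(270) = [270, 239, 317, 165, 127, 289, 158] for k=0..6.
The orbit structure of x ↦ 86x mod 343: 7 orbits of sizes [147, 147, 21, 21, 3, 3, 1].
sign(π) = (−1)^{n − #cycles} = (−1)^{343−7} = (−1)^336 = +1.
Check: (86/343) = +1 by Zolotarev.

+1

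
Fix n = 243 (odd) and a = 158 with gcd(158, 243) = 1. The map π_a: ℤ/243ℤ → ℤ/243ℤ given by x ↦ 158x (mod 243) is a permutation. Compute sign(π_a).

Trace 44: π^k(44) = [44, 148, 56, 100, 5, 61, 161] for k=0..6.
Cycle lengths of π_158 on ℤ/243ℤ: [162, 54, 18, 6, 2, 1]; 6 cycles in total.
6 cycles on 243: each ℓ→(−1)^(ℓ−1), product (−1)^237 = -1.

-1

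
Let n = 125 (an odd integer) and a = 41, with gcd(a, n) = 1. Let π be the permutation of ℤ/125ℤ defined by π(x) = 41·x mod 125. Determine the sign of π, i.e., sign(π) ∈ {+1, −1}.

Orbit of 26 under x↦41x: [26, 66, 81, 71, 36, 101, 16]… (length divides ord_125(41)).
13 cycles of lengths [25, 25, 25, 25, 5, 5, 5, 5, 1, 1, 1, 1, 1].
n − c = 125 − 13 = 112; sign = (−1)^112 = +1.
Zolotarev: (41|125) = +1, matching the cycle-count sign.

+1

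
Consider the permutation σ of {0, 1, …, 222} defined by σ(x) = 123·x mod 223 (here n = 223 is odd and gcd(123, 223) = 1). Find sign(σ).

Start at x=9: 9 → 215 → 131 → 57 → 98 → 12 → 138 → … (one orbit).
2 cycles of lengths [222, 1].
With 2 cycles on 223 points, sign = (−1)^{223−2} = -1.

-1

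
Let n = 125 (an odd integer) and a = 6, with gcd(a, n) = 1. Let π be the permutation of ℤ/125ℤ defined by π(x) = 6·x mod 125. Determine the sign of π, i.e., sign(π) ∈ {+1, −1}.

+1

Trace 66: π^k(66) = [66, 21, 1, 6, 36, 91, 46] for k=0..6.
π_6 has 13 disjoint cycles with lengths [25, 25, 25, 25, 5, 5, 5, 5, 1, 1, 1, 1, 1] on {0,…,124}.
sign(π) = (−1)^{n − #cycles} = (−1)^{125−13} = (−1)^112 = +1.
Zolotarev: (6|125) = +1, matching the cycle-count sign.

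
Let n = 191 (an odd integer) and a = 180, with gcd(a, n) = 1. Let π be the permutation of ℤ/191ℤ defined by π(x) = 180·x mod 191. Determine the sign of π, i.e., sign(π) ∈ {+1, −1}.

+1

Trace 5: π^k(5) = [5, 136, 32, 30, 52, 1, 180] for k=0..6.
The orbit structure of x ↦ 180x mod 191: 11 orbits of sizes [19, 19, 19, 19, 19, 19, 19, 19, 19, 19, 1].
11 cycles on 191: each ℓ→(−1)^(ℓ−1), product (−1)^180 = +1.
The Jacobi symbol (180|191) = +1 (Zolotarev) agrees.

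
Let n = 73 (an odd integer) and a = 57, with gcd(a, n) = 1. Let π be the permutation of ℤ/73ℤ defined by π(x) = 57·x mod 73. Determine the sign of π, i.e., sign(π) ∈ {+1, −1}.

Orbit of 37 under x↦57x: [37, 65, 55, 69, 64, 71, 32]… (length divides ord_73(57)).
Cycle lengths of π_57 on ℤ/73ℤ: [18, 18, 18, 18, 1]; 5 cycles in total.
n − c = 73 − 5 = 68; sign = (−1)^68 = +1.
Zolotarev: (57|73) = +1, matching the cycle-count sign.

+1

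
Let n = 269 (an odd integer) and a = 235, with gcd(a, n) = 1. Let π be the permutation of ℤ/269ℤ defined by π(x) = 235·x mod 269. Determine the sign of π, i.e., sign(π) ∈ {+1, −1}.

+1

Trace 120: π^k(120) = [120, 224, 185, 166, 5, 99, 131] for k=0..6.
5 cycles of lengths [67, 67, 67, 67, 1].
With 5 cycles on 269 points, sign = (−1)^{269−5} = +1.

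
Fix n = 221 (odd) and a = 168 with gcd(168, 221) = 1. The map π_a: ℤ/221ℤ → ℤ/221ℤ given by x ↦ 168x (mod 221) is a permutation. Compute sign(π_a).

Trace 25: π^k(25) = [25, 1, 168, 157, 77, 118, 155] for k=0..6.
π_168 has 33 disjoint cycles with lengths [8, 8, 8, 8, 8, 8, 8, 8, 8, 8, 8, 8, 8, 8, 8, 8, 8, 8, 8, 8, 8, 8, 8, 8, 8, 8, 2, 2, 2, 2, 2, 2, 1] on {0,…,220}.
33 cycles on 221: each ℓ→(−1)^(ℓ−1), product (−1)^188 = +1.
The Jacobi symbol (168|221) = +1 (Zolotarev) agrees.

+1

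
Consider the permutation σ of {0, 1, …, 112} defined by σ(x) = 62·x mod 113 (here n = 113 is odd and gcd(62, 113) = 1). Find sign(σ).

Trace 9: π^k(9) = [9, 106, 18, 99, 36, 85, 72] for k=0..6.
π_62 has 3 disjoint cycles with lengths [56, 56, 1] on {0,…,112}.
sign(π) = (−1)^{n − #cycles} = (−1)^{113−3} = (−1)^110 = +1.
Zolotarev: (62|113) = +1, matching the cycle-count sign.

+1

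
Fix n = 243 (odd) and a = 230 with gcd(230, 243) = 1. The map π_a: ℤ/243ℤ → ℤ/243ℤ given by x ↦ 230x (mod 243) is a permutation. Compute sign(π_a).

Start at x=127: 127 → 50 → 79 → 188 → 229 → 182 → 64 → … (one orbit).
Cycle lengths of π_230 on ℤ/243ℤ: [162, 54, 18, 6, 2, 1]; 6 cycles in total.
sign(π) = (−1)^{n − #cycles} = (−1)^{243−6} = (−1)^237 = -1.
Zolotarev: (230|243) = -1, matching the cycle-count sign.

-1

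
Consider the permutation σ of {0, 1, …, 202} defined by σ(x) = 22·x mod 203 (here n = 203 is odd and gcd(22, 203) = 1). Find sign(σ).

Orbit of 190 under x↦22x: [190, 120, 1, 22, 78, 92, 197]… (length divides ord_203(22)).
21 cycles of lengths [14, 14, 14, 14, 14, 14, 14, 14, 14, 14, 14, 14, 14, 14, 1, 1, 1, 1, 1, 1, 1].
n − c = 203 − 21 = 182; sign = (−1)^182 = +1.

+1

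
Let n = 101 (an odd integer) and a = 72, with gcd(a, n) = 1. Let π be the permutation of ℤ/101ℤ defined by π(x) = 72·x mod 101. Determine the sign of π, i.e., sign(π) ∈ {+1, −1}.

-1

Orbit of 17 under x↦72x: [17, 12, 56, 93, 30, 39, 81]… (length divides ord_101(72)).
Cycle lengths of π_72 on ℤ/101ℤ: [100, 1]; 2 cycles in total.
sign(π) = (−1)^{n − #cycles} = (−1)^{101−2} = (−1)^99 = -1.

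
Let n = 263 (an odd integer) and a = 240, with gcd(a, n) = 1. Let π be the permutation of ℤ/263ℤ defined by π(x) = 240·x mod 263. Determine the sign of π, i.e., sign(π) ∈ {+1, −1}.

-1

Start at x=175: 175 → 183 → 262 → 23 → 260 → 69 → 254 → … (one orbit).
Cycle lengths of π_240 on ℤ/263ℤ: [262, 1]; 2 cycles in total.
With 2 cycles on 263 points, sign = (−1)^{263−2} = -1.
Via Zolotarev, sign(π_{240}) = (240|263) = -1.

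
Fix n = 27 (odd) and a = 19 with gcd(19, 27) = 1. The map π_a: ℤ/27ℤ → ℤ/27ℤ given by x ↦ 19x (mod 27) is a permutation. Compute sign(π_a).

Orbit of 19 under x↦19x: [19, 10, 1]… (length divides ord_27(19)).
15 cycles of lengths [3, 3, 3, 3, 3, 3, 1, 1, 1, 1, 1, 1, 1, 1, 1].
sign(π) = (−1)^{n − #cycles} = (−1)^{27−15} = (−1)^12 = +1.

+1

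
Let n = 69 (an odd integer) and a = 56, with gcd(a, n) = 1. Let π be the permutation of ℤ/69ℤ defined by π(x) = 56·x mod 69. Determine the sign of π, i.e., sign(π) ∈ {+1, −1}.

Start at x=49: 49 → 53 → 1 → 56 → 31 → 11 → 64 → … (one orbit).
Decompose π into cycles: lengths [22, 22, 22, 2, 1] (5 cycles, including the fixed point 0).
5 cycles on 69: each ℓ→(−1)^(ℓ−1), product (−1)^64 = +1.

+1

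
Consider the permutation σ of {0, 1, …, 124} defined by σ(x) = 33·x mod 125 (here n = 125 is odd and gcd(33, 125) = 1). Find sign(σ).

Orbit of 121 under x↦33x: [121, 118, 19, 2, 66, 53, 124]… (length divides ord_125(33)).
The orbit structure of x ↦ 33x mod 125: 4 orbits of sizes [100, 20, 4, 1].
With 4 cycles on 125 points, sign = (−1)^{125−4} = -1.

-1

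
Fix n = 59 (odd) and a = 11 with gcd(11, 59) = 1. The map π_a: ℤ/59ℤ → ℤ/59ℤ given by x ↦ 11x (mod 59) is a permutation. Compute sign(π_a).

Orbit of 43 under x↦11x: [43, 1, 11, 3, 33, 9, 40]… (length divides ord_59(11)).
π_11 has 2 disjoint cycles with lengths [58, 1] on {0,…,58}.
59 − 2 = 57 transpositions; sign(π) = (−1)^57 = -1.
(11|59)_J = -1 (Zolotarev's lemma cross-check).

-1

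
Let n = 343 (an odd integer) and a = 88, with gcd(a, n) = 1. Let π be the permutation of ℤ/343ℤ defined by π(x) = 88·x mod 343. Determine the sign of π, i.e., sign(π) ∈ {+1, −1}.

+1

Orbit of 107 under x↦88x: [107, 155, 263, 163, 281, 32, 72]… (length divides ord_343(88)).
7 cycles of lengths [147, 147, 21, 21, 3, 3, 1].
343 − 7 = 336 transpositions; sign(π) = (−1)^336 = +1.
The Jacobi symbol (88|343) = +1 (Zolotarev) agrees.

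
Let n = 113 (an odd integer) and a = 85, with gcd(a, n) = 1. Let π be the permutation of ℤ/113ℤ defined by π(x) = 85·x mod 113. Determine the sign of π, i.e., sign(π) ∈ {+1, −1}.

Start at x=97: 97 → 109 → 112 → 28 → 7 → 30 → 64 → … (one orbit).
9 cycles of lengths [14, 14, 14, 14, 14, 14, 14, 14, 1].
9 cycles on 113: each ℓ→(−1)^(ℓ−1), product (−1)^104 = +1.
Zolotarev: (85|113) = +1, matching the cycle-count sign.

+1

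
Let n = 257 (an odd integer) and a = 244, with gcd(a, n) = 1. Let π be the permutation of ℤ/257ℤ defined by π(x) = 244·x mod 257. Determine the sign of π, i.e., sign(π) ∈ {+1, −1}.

+1

Trace 36: π^k(36) = [36, 46, 173, 64, 196, 22, 228] for k=0..6.
π_244 has 3 disjoint cycles with lengths [128, 128, 1] on {0,…,256}.
sign(π) = (−1)^{n − #cycles} = (−1)^{257−3} = (−1)^254 = +1.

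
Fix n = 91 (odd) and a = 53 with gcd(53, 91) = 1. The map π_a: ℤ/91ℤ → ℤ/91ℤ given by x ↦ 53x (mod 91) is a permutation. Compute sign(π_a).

+1

Orbit of 53 under x↦53x: [53, 79, 1]… (length divides ord_91(53)).
The orbit structure of x ↦ 53x mod 91: 39 orbits of sizes [3, 3, 3, 3, 3, 3, 3, 3, 3, 3, 3, 3, 3, 3, 3, 3, 3, 3, 3, 3, 3, 3, 3, 3, 3, 3, 1, 1, 1, 1, 1, 1, 1, 1, 1, 1, 1, 1, 1].
91 − 39 = 52 transpositions; sign(π) = (−1)^52 = +1.
(53|91)_J = +1 (Zolotarev's lemma cross-check).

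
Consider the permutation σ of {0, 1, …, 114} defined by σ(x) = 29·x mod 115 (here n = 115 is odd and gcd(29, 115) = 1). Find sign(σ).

Orbit of 104 under x↦29x: [104, 26, 64, 16, 4, 1, 29]… (length divides ord_115(29)).
9 cycles of lengths [22, 22, 22, 22, 11, 11, 2, 2, 1].
115 − 9 = 106 transpositions; sign(π) = (−1)^106 = +1.

+1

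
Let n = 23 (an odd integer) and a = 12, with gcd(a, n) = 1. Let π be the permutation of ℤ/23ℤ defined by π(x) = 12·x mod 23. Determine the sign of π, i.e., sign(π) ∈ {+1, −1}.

+1

Orbit of 2 under x↦12x: [2, 1, 12, 6, 3, 13, 18]… (length divides ord_23(12)).
Cycle type of π: 11×2 + 1; total 3 cycles.
n − c = 23 − 3 = 20; sign = (−1)^20 = +1.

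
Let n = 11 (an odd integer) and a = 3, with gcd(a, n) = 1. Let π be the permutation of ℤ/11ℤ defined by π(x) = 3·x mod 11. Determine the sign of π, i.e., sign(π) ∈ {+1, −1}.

Trace 9: π^k(9) = [9, 5, 4, 1, 3] for k=0..4.
Cycle lengths of π_3 on ℤ/11ℤ: [5, 5, 1]; 3 cycles in total.
With 3 cycles on 11 points, sign = (−1)^{11−3} = +1.

+1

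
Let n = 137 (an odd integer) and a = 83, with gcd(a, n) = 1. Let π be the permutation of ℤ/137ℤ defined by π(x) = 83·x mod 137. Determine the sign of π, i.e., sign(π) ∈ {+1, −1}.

Trace 92: π^k(92) = [92, 101, 26, 103, 55, 44, 90] for k=0..6.
Cycle lengths of π_83 on ℤ/137ℤ: [136, 1]; 2 cycles in total.
2 cycles on 137: each ℓ→(−1)^(ℓ−1), product (−1)^135 = -1.
The Jacobi symbol (83|137) = -1 (Zolotarev) agrees.

-1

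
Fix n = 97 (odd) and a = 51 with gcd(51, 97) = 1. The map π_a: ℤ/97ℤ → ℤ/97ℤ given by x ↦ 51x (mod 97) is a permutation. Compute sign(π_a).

Start at x=33: 33 → 34 → 85 → 67 → 22 → 55 → 89 → … (one orbit).
Cycle lengths of π_51 on ℤ/97ℤ: [32, 32, 32, 1]; 4 cycles in total.
4 cycles on 97: each ℓ→(−1)^(ℓ−1), product (−1)^93 = -1.

-1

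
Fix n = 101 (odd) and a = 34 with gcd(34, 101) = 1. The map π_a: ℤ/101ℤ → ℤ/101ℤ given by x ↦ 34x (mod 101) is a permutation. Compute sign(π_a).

Trace 71: π^k(71) = [71, 91, 64, 55, 52, 51, 17] for k=0..6.
Cycle type of π: 100 + 1; total 2 cycles.
2 cycles on 101: each ℓ→(−1)^(ℓ−1), product (−1)^99 = -1.
Zolotarev: (34|101) = -1, matching the cycle-count sign.

-1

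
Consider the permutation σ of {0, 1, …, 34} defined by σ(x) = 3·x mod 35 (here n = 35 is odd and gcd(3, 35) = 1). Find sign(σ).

+1

Orbit of 29 under x↦3x: [29, 17, 16, 13, 4, 12, 1]… (length divides ord_35(3)).
Cycle lengths of π_3 on ℤ/35ℤ: [12, 12, 6, 4, 1]; 5 cycles in total.
5 cycles on 35: each ℓ→(−1)^(ℓ−1), product (−1)^30 = +1.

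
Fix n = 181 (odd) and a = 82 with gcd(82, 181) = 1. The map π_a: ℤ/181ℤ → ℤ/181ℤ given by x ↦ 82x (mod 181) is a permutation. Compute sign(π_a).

Orbit of 59 under x↦82x: [59, 132, 145, 125, 114, 117, 1]… (length divides ord_181(82)).
Decompose π into cycles: lengths [15, 15, 15, 15, 15, 15, 15, 15, 15, 15, 15, 15, 1] (13 cycles, including the fixed point 0).
sign(π) = (−1)^{n − #cycles} = (−1)^{181−13} = (−1)^168 = +1.
(82|181)_J = +1 (Zolotarev's lemma cross-check).

+1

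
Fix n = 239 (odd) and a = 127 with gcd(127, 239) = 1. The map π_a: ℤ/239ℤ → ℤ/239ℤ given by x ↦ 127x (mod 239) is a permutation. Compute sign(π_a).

+1

Trace 31: π^k(31) = [31, 113, 11, 202, 81, 10, 75] for k=0..6.
π_127 has 3 disjoint cycles with lengths [119, 119, 1] on {0,…,238}.
3 cycles on 239: each ℓ→(−1)^(ℓ−1), product (−1)^236 = +1.
Check: (127/239) = +1 by Zolotarev.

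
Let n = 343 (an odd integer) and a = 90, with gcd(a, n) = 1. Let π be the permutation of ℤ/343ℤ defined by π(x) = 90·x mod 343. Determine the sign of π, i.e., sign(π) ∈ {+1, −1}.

-1

Trace 216: π^k(216) = [216, 232, 300, 246, 188, 113, 223] for k=0..6.
Cycle lengths of π_90 on ℤ/343ℤ: [98, 98, 98, 14, 14, 14, 2, 2, 2, 1]; 10 cycles in total.
With 10 cycles on 343 points, sign = (−1)^{343−10} = -1.
Via Zolotarev, sign(π_{90}) = (90|343) = -1.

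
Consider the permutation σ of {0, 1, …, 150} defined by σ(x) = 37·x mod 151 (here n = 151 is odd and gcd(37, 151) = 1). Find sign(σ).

+1

Orbit of 103 under x↦37x: [103, 36, 124, 58, 32, 127, 18]… (length divides ord_151(37)).
3 cycles of lengths [75, 75, 1].
Σ(ℓ_i−1) = 151−3 = 148; sign = (−1)^148 = +1.
The Jacobi symbol (37|151) = +1 (Zolotarev) agrees.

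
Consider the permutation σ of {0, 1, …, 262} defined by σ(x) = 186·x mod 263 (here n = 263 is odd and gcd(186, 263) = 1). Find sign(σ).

Orbit of 249 under x↦186x: [249, 26, 102, 36, 121, 151, 208]… (length divides ord_263(186)).
Decompose π into cycles: lengths [131, 131, 1] (3 cycles, including the fixed point 0).
With 3 cycles on 263 points, sign = (−1)^{263−3} = +1.
(186|263)_J = +1 (Zolotarev's lemma cross-check).

+1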